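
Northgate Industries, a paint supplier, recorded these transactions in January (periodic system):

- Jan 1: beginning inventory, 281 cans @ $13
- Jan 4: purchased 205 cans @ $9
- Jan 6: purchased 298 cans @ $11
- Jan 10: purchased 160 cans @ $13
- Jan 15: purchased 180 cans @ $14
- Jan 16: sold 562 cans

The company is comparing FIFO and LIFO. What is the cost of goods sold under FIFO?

COGS = $6,334

FIFO COGS: 281 @ $13 + 205 @ $9 + 76 @ $11 = $6,334
LIFO COGS: 180 @ $14 + 160 @ $13 + 222 @ $11 = $7,042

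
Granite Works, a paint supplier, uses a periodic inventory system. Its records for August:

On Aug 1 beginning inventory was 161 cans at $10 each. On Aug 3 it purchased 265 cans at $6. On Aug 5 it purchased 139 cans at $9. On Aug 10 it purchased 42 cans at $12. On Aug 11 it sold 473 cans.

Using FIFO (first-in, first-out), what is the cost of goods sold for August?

COGS = $3,623

Aug 11, 473 sold [FIFO — oldest first]: 161 @ $10 + 265 @ $6 + 47 @ $9 = $3,623
Ending inventory: 92 @ $9 + 42 @ $12 = $1,332
Check: goods available $4,955 = COGS $3,623 + ending $1,332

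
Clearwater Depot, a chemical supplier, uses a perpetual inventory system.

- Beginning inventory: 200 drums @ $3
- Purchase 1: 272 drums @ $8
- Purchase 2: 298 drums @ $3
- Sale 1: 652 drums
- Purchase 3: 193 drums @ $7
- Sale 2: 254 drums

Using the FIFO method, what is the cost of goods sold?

Sale 1 (652) [FIFO — oldest first]: 200 @ $3 + 272 @ $8 + 180 @ $3 = $3,316
Sale 2 (254) [FIFO — oldest first]: 118 @ $3 + 136 @ $7 = $1,306
Total COGS = $3,316 + $1,306 = $4,622
Ending inventory: 57 @ $7 = $399

COGS = $4,622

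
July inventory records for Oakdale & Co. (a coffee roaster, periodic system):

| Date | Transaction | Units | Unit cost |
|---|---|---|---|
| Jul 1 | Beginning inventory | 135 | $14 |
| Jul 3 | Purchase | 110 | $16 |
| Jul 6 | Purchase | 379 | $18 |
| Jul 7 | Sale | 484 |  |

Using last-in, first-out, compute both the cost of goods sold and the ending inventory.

Jul 7, 484 sold [LIFO — newest first]: 379 @ $18 + 105 @ $16 = $8,502
Ending inventory: 135 @ $14 + 5 @ $16 = $1,970
Check: goods available $10,472 = COGS $8,502 + ending $1,970

COGS = $8,502; ending inventory = $1,970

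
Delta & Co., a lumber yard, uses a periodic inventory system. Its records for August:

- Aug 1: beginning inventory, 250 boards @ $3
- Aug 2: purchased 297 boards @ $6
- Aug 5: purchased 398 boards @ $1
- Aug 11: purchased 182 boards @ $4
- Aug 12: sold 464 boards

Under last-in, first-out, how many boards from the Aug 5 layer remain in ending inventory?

Aug 12, 464 sold [LIFO — newest first]: 182 @ $4 + 282 @ $1 = $1,010
Ending inventory: 250 @ $3 + 297 @ $6 + 116 @ $1 = $2,648

116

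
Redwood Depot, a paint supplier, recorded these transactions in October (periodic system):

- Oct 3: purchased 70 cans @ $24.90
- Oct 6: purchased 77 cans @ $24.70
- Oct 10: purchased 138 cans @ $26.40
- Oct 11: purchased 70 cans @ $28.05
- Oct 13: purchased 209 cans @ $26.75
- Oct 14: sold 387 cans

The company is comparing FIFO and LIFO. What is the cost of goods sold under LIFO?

COGS = $10,405.45

FIFO COGS: 70 @ $24.90 + 77 @ $24.70 + 138 @ $26.40 + 70 @ $28.05 + 32 @ $26.75 = $10,107.60
LIFO COGS: 209 @ $26.75 + 70 @ $28.05 + 108 @ $26.40 = $10,405.45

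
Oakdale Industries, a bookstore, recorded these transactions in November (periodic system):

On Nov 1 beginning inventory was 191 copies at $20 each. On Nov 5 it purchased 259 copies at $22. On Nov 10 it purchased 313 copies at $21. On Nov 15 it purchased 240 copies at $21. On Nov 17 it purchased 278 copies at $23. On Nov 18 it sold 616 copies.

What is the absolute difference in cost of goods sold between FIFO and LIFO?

$488

FIFO COGS: 191 @ $20 + 259 @ $22 + 166 @ $21 = $13,004
LIFO COGS: 278 @ $23 + 240 @ $21 + 98 @ $21 = $13,492
Difference = |$13,004 − $13,492| = $488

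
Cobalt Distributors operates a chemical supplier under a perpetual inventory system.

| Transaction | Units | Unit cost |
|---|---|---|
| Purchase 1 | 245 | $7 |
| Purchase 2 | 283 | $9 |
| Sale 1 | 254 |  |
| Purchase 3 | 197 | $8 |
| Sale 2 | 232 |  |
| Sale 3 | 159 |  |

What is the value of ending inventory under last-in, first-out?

Sale 1 (254) [LIFO — newest first]: 254 @ $9 = $2,286
Sale 2 (232) [LIFO — newest first]: 197 @ $8 + 29 @ $9 + 6 @ $7 = $1,879
Sale 3 (159) [LIFO — newest first]: 159 @ $7 = $1,113
Total COGS = $2,286 + $1,879 + $1,113 = $5,278
Ending inventory: 80 @ $7 = $560

Ending inventory = $560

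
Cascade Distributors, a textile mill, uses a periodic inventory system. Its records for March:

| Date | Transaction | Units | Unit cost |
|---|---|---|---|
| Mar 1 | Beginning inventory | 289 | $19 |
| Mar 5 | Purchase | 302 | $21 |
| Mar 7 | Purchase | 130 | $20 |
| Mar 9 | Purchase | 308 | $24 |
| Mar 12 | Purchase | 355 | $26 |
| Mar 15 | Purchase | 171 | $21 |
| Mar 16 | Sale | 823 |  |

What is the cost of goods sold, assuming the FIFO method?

COGS = $16,881

Mar 16, 823 sold [FIFO — oldest first]: 289 @ $19 + 302 @ $21 + 130 @ $20 + 102 @ $24 = $16,881
Ending inventory: 206 @ $24 + 355 @ $26 + 171 @ $21 = $17,765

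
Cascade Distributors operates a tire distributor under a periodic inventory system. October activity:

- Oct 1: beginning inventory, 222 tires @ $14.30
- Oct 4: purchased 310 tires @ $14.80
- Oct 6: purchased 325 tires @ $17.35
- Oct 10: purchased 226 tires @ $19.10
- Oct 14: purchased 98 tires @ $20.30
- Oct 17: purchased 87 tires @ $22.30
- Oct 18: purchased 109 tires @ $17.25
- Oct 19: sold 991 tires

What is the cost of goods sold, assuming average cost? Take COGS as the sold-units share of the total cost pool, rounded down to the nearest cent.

Oct 19, sell 991: 991/1377 × $23,527.70 → $16,932.42
Ending inventory (cost pool remaining) = $6,595.28

COGS = $16,932.42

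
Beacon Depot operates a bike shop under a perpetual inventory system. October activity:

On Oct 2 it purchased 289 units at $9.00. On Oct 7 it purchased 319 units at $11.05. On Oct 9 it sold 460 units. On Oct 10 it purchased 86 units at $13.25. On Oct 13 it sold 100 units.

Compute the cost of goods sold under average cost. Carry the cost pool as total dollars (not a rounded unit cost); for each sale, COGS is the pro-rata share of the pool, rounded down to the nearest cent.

After Oct 2: 289 on hand, pool $2,601.00 (≈ $9.0000 each)
After Oct 7: 608 on hand, pool $6,125.95 (≈ $10.0756 each)
Oct 9, sell 460: 460/608 × $6,125.95 → $4,634.76
After Oct 10: 234 on hand, pool $2,630.69 (≈ $11.2423 each)
Oct 13, sell 100: 100/234 × $2,630.69 → $1,124.22
Total COGS = $4,634.76 + $1,124.22 = $5,758.98
Ending inventory (cost pool remaining) = $1,506.47

COGS = $5,758.98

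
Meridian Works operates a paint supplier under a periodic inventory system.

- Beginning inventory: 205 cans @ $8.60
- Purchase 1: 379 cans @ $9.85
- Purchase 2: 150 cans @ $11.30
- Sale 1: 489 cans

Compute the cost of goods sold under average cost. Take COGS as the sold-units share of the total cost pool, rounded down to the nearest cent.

COGS = $4,790.83

Sale 1, sell 489: 489/734 × $7,191.15 → $4,790.83
Ending inventory (cost pool remaining) = $2,400.32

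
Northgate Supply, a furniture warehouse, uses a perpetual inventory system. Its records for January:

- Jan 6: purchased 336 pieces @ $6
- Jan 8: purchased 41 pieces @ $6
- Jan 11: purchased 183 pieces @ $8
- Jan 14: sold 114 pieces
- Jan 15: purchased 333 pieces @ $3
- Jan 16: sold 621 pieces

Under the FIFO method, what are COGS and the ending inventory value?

COGS = $4,251; ending inventory = $474

Jan 14, 114 sold [FIFO — oldest first]: 114 @ $6 = $684
Jan 16, 621 sold [FIFO — oldest first]: 222 @ $6 + 41 @ $6 + 183 @ $8 + 175 @ $3 = $3,567
Total COGS = $684 + $3,567 = $4,251
Ending inventory: 158 @ $3 = $474
Check: goods available $4,725 = COGS $4,251 + ending $474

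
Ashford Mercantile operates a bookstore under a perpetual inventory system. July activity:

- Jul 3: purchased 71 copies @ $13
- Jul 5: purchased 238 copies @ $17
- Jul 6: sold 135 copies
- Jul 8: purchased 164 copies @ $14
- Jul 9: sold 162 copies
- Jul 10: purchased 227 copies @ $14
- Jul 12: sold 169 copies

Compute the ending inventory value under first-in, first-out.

Jul 6, 135 sold [FIFO — oldest first]: 71 @ $13 + 64 @ $17 = $2,011
Jul 9, 162 sold [FIFO — oldest first]: 162 @ $17 = $2,754
Jul 12, 169 sold [FIFO — oldest first]: 12 @ $17 + 157 @ $14 = $2,402
Total COGS = $2,011 + $2,754 + $2,402 = $7,167
Ending inventory: 7 @ $14 + 227 @ $14 = $3,276
Check: goods available $10,443 = COGS $7,167 + ending $3,276

Ending inventory = $3,276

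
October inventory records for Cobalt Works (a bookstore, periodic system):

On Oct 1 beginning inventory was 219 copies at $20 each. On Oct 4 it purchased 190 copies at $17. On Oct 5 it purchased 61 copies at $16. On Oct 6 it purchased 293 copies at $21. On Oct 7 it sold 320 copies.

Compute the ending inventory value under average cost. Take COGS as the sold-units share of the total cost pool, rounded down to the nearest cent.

Oct 7, sell 320: 320/763 × $14,739.00 → $6,181.49
Ending inventory (cost pool remaining) = $8,557.51

Ending inventory = $8,557.51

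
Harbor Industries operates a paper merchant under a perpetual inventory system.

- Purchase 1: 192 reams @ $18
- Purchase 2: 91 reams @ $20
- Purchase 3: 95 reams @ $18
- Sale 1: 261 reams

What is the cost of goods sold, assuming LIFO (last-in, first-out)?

Sale 1 (261) [LIFO — newest first]: 95 @ $18 + 91 @ $20 + 75 @ $18 = $4,880
Ending inventory: 117 @ $18 = $2,106

COGS = $4,880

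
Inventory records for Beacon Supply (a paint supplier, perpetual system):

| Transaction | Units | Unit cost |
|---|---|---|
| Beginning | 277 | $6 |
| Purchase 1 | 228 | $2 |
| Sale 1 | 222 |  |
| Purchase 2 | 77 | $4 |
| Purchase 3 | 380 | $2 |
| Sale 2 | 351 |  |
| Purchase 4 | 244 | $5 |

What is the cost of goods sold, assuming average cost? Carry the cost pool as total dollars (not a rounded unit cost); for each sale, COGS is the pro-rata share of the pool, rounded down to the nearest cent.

COGS = $2,000.64

After Beginning: 277 on hand, pool $1,662.00 (≈ $6.0000 each)
After Purchase 1: 505 on hand, pool $2,118.00 (≈ $4.1941 each)
Sale 1, sell 222: 222/505 × $2,118.00 → $931.08
After Purchase 2: 360 on hand, pool $1,494.92 (≈ $4.1526 each)
After Purchase 3: 740 on hand, pool $2,254.92 (≈ $3.0472 each)
Sale 2, sell 351: 351/740 × $2,254.92 → $1,069.56
After Purchase 4: 633 on hand, pool $2,405.36 (≈ $3.7999 each)
Total COGS = $931.08 + $1,069.56 = $2,000.64
Ending inventory (cost pool remaining) = $2,405.36
Check: goods available $4,406.00 = COGS $2,000.64 + ending $2,405.36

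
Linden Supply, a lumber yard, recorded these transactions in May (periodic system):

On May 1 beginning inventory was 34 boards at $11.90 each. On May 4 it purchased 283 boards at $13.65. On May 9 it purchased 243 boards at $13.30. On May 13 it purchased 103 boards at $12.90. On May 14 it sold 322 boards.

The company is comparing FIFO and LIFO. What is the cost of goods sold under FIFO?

FIFO COGS: 34 @ $11.90 + 283 @ $13.65 + 5 @ $13.30 = $4,334.05
LIFO COGS: 103 @ $12.90 + 219 @ $13.30 = $4,241.40

COGS = $4,334.05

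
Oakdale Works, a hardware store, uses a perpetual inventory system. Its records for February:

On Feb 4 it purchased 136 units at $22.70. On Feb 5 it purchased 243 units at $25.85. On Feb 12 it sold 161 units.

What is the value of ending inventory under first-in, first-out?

Feb 12, 161 sold [FIFO — oldest first]: 136 @ $22.70 + 25 @ $25.85 = $3,733.45
Ending inventory: 218 @ $25.85 = $5,635.30

Ending inventory = $5,635.30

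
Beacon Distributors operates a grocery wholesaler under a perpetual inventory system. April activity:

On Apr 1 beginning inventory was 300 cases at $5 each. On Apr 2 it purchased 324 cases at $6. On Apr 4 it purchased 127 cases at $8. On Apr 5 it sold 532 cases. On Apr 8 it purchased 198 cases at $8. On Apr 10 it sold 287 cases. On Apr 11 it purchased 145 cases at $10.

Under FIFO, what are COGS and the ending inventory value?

COGS = $5,004; ending inventory = $2,490

Apr 5, 532 sold [FIFO — oldest first]: 300 @ $5 + 232 @ $6 = $2,892
Apr 10, 287 sold [FIFO — oldest first]: 92 @ $6 + 127 @ $8 + 68 @ $8 = $2,112
Total COGS = $2,892 + $2,112 = $5,004
Ending inventory: 130 @ $8 + 145 @ $10 = $2,490
Check: goods available $7,494 = COGS $5,004 + ending $2,490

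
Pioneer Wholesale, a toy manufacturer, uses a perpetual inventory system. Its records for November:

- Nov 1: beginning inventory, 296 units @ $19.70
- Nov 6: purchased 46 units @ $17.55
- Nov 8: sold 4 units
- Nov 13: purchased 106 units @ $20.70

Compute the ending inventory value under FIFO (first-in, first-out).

Ending inventory = $8,753.90

Nov 8, 4 sold [FIFO — oldest first]: 4 @ $19.70 = $78.80
Ending inventory: 292 @ $19.70 + 46 @ $17.55 + 106 @ $20.70 = $8,753.90
Check: goods available $8,832.70 = COGS $78.80 + ending $8,753.90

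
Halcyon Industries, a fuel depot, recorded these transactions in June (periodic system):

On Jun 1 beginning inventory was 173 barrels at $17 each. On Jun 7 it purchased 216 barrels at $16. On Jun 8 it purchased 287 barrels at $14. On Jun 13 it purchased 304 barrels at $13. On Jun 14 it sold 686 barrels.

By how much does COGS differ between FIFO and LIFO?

FIFO COGS: 173 @ $17 + 216 @ $16 + 287 @ $14 + 10 @ $13 = $10,545
LIFO COGS: 304 @ $13 + 287 @ $14 + 95 @ $16 = $9,490
Difference = |$10,545 − $9,490| = $1,055

$1,055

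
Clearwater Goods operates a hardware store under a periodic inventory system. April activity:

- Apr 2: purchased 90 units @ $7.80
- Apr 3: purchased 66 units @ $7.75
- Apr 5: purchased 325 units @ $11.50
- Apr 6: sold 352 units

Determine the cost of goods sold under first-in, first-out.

COGS = $3,467.50

Apr 6, 352 sold [FIFO — oldest first]: 90 @ $7.80 + 66 @ $7.75 + 196 @ $11.50 = $3,467.50
Ending inventory: 129 @ $11.50 = $1,483.50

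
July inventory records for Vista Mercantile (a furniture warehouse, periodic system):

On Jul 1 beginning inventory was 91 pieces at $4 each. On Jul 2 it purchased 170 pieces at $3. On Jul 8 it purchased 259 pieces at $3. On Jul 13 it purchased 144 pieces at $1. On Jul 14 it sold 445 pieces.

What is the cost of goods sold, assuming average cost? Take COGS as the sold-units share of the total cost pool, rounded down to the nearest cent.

Jul 14, sell 445: 445/664 × $1,795.00 → $1,202.97
Ending inventory (cost pool remaining) = $592.03
Check: goods available $1,795.00 = COGS $1,202.97 + ending $592.03

COGS = $1,202.97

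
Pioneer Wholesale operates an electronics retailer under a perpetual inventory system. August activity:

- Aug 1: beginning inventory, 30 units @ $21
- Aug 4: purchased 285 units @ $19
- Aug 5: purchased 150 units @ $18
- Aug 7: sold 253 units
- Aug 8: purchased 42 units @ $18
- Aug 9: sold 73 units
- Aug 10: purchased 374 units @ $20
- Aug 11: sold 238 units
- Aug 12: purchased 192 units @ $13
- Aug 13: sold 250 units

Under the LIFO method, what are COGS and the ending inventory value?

COGS = $14,418; ending inventory = $5,059

Aug 7, 253 sold [LIFO — newest first]: 150 @ $18 + 103 @ $19 = $4,657
Aug 9, 73 sold [LIFO — newest first]: 42 @ $18 + 31 @ $19 = $1,345
Aug 11, 238 sold [LIFO — newest first]: 238 @ $20 = $4,760
Aug 13, 250 sold [LIFO — newest first]: 192 @ $13 + 58 @ $20 = $3,656
Total COGS = $4,657 + $1,345 + $4,760 + $3,656 = $14,418
Ending inventory: 30 @ $21 + 151 @ $19 + 78 @ $20 = $5,059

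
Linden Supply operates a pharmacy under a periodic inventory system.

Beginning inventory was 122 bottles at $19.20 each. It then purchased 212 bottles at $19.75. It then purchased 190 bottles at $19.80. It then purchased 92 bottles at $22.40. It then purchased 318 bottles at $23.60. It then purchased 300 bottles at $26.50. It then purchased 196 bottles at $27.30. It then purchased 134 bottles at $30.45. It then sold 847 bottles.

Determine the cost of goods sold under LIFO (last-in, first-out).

Sale 1 (847) [LIFO — newest first]: 134 @ $30.45 + 196 @ $27.30 + 300 @ $26.50 + 217 @ $23.60 = $22,502.30
Ending inventory: 122 @ $19.20 + 212 @ $19.75 + 190 @ $19.80 + 92 @ $22.40 + 101 @ $23.60 = $14,735.80
Check: goods available $37,238.10 = COGS $22,502.30 + ending $14,735.80

COGS = $22,502.30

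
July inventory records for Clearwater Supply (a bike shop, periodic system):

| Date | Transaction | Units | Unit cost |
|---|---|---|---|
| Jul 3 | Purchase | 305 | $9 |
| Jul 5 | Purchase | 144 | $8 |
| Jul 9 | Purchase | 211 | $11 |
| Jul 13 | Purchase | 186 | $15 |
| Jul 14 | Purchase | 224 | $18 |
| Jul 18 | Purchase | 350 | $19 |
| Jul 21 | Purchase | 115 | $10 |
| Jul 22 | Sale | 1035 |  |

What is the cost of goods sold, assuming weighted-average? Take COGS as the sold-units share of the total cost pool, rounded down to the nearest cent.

Jul 22, sell 1035: 1035/1535 × $20,840.00 → $14,051.72
Ending inventory (cost pool remaining) = $6,788.28
Check: goods available $20,840.00 = COGS $14,051.72 + ending $6,788.28

COGS = $14,051.72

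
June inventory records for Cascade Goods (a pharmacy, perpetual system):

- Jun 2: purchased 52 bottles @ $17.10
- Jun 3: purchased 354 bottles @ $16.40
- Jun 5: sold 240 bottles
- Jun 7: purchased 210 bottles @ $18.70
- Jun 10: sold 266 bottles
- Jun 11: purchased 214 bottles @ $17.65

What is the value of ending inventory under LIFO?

Jun 5, 240 sold [LIFO — newest first]: 240 @ $16.40 = $3,936.00
Jun 10, 266 sold [LIFO — newest first]: 210 @ $18.70 + 56 @ $16.40 = $4,845.40
Total COGS = $3,936.00 + $4,845.40 = $8,781.40
Ending inventory: 52 @ $17.10 + 58 @ $16.40 + 214 @ $17.65 = $5,617.50

Ending inventory = $5,617.50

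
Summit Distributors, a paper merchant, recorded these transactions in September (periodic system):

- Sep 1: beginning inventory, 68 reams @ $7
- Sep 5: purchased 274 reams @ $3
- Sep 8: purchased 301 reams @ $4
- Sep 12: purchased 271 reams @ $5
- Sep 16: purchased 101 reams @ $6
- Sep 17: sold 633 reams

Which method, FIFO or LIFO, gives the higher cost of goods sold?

LIFO

FIFO COGS: 68 @ $7 + 274 @ $3 + 291 @ $4 = $2,462
LIFO COGS: 101 @ $6 + 271 @ $5 + 261 @ $4 = $3,005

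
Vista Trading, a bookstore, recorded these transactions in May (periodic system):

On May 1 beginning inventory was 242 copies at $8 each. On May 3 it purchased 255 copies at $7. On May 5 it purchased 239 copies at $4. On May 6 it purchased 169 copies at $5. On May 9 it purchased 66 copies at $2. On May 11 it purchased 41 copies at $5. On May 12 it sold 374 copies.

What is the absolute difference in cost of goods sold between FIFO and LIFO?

$1,286

FIFO COGS: 242 @ $8 + 132 @ $7 = $2,860
LIFO COGS: 41 @ $5 + 66 @ $2 + 169 @ $5 + 98 @ $4 = $1,574
Difference = |$2,860 − $1,574| = $1,286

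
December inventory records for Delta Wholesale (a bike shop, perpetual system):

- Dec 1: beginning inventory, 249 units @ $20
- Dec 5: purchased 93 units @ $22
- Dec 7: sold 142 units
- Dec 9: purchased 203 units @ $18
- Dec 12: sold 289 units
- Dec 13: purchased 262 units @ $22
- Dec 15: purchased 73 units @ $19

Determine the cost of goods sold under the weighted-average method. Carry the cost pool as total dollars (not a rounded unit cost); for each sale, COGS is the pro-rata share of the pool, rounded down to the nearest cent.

After Dec 1: 249 on hand, pool $4,980.00 (≈ $20.0000 each)
After Dec 5: 342 on hand, pool $7,026.00 (≈ $20.5439 each)
Dec 7, sell 142: 142/342 × $7,026.00 → $2,917.22
After Dec 9: 403 on hand, pool $7,762.78 (≈ $19.2625 each)
Dec 12, sell 289: 289/403 × $7,762.78 → $5,566.85
After Dec 13: 376 on hand, pool $7,959.93 (≈ $21.1700 each)
After Dec 15: 449 on hand, pool $9,346.93 (≈ $20.8172 each)
Total COGS = $2,917.22 + $5,566.85 = $8,484.07
Ending inventory (cost pool remaining) = $9,346.93
Check: goods available $17,831.00 = COGS $8,484.07 + ending $9,346.93

COGS = $8,484.07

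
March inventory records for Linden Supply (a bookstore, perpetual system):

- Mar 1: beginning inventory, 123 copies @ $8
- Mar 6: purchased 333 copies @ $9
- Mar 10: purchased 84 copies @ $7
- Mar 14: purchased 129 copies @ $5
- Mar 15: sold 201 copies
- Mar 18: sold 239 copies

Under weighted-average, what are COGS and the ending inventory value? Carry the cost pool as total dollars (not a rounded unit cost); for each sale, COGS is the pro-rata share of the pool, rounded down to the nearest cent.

COGS = $3,429.23; ending inventory = $1,784.77

After Mar 1: 123 on hand, pool $984.00 (≈ $8.0000 each)
After Mar 6: 456 on hand, pool $3,981.00 (≈ $8.7303 each)
After Mar 10: 540 on hand, pool $4,569.00 (≈ $8.4611 each)
After Mar 14: 669 on hand, pool $5,214.00 (≈ $7.7937 each)
Mar 15, sell 201: 201/669 × $5,214.00 → $1,566.53
Mar 18, sell 239: 239/468 × $3,647.47 → $1,862.70
Total COGS = $1,566.53 + $1,862.70 = $3,429.23
Ending inventory (cost pool remaining) = $1,784.77
Check: goods available $5,214.00 = COGS $3,429.23 + ending $1,784.77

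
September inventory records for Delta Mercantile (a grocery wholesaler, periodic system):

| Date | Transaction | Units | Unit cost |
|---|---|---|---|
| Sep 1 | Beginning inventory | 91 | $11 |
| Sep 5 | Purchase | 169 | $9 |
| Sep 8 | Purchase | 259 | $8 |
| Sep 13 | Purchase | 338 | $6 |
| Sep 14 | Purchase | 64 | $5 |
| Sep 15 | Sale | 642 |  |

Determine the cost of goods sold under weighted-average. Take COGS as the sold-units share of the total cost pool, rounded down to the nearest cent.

Sep 15, sell 642: 642/921 × $6,942.00 → $4,839.04
Ending inventory (cost pool remaining) = $2,102.96
Check: goods available $6,942.00 = COGS $4,839.04 + ending $2,102.96

COGS = $4,839.04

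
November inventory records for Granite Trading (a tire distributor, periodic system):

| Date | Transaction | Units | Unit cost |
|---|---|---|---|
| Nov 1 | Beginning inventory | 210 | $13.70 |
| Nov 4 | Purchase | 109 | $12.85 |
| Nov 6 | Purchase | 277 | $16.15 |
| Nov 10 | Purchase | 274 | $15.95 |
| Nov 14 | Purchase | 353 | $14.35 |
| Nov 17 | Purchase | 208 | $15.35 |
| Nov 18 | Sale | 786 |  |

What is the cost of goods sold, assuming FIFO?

COGS = $11,781.70

Nov 18, 786 sold [FIFO — oldest first]: 210 @ $13.70 + 109 @ $12.85 + 277 @ $16.15 + 190 @ $15.95 = $11,781.70
Ending inventory: 84 @ $15.95 + 353 @ $14.35 + 208 @ $15.35 = $9,598.15
Check: goods available $21,379.85 = COGS $11,781.70 + ending $9,598.15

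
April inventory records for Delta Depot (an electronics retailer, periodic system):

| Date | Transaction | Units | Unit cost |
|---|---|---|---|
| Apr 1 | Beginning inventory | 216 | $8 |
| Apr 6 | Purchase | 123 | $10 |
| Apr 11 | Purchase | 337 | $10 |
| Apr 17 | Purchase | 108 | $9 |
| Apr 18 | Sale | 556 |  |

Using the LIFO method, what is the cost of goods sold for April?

Apr 18, 556 sold [LIFO — newest first]: 108 @ $9 + 337 @ $10 + 111 @ $10 = $5,452
Ending inventory: 216 @ $8 + 12 @ $10 = $1,848

COGS = $5,452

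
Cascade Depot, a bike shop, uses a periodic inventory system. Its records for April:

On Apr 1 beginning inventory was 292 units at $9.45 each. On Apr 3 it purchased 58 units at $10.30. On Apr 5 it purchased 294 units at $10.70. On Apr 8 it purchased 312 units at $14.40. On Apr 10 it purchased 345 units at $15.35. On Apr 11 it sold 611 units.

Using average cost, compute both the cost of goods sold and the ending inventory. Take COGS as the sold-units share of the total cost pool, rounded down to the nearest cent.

COGS = $7,650.95; ending inventory = $8,640.20

Apr 11, sell 611: 611/1301 × $16,291.15 → $7,650.95
Ending inventory (cost pool remaining) = $8,640.20
Check: goods available $16,291.15 = COGS $7,650.95 + ending $8,640.20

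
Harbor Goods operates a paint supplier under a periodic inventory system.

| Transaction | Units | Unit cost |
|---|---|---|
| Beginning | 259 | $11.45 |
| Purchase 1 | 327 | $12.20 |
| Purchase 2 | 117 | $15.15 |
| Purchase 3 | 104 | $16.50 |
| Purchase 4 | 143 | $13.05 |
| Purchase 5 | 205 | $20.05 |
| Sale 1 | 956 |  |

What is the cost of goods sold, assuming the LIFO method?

COGS = $14,141.35

Sale 1 (956) [LIFO — newest first]: 205 @ $20.05 + 143 @ $13.05 + 104 @ $16.50 + 117 @ $15.15 + 327 @ $12.20 + 60 @ $11.45 = $14,141.35
Ending inventory: 199 @ $11.45 = $2,278.55
Check: goods available $16,419.90 = COGS $14,141.35 + ending $2,278.55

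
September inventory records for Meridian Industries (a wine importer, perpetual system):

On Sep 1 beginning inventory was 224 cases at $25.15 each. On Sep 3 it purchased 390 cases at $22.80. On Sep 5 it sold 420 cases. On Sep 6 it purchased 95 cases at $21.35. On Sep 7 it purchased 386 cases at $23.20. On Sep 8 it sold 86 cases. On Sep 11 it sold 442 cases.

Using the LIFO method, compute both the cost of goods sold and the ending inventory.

COGS = $21,812.00; ending inventory = $3,697.05

Sep 5, 420 sold [LIFO — newest first]: 390 @ $22.80 + 30 @ $25.15 = $9,646.50
Sep 8, 86 sold [LIFO — newest first]: 86 @ $23.20 = $1,995.20
Sep 11, 442 sold [LIFO — newest first]: 300 @ $23.20 + 95 @ $21.35 + 47 @ $25.15 = $10,170.30
Total COGS = $9,646.50 + $1,995.20 + $10,170.30 = $21,812.00
Ending inventory: 147 @ $25.15 = $3,697.05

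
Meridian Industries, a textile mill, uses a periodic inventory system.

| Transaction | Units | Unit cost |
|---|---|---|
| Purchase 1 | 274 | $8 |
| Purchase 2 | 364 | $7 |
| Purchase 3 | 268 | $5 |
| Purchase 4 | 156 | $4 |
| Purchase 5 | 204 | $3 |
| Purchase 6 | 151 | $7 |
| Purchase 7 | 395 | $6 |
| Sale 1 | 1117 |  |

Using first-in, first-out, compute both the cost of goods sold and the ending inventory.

Sale 1 (1117) [FIFO — oldest first]: 274 @ $8 + 364 @ $7 + 268 @ $5 + 156 @ $4 + 55 @ $3 = $6,869
Ending inventory: 149 @ $3 + 151 @ $7 + 395 @ $6 = $3,874

COGS = $6,869; ending inventory = $3,874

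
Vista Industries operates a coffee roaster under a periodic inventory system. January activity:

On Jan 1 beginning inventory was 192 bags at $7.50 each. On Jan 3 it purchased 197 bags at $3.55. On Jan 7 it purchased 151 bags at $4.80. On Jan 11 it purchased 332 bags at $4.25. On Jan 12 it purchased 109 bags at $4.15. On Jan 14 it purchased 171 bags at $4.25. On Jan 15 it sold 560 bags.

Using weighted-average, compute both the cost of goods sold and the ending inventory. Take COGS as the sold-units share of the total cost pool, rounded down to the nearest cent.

COGS = $2,651.37; ending inventory = $2,802.88

Jan 15, sell 560: 560/1152 × $5,454.25 → $2,651.37
Ending inventory (cost pool remaining) = $2,802.88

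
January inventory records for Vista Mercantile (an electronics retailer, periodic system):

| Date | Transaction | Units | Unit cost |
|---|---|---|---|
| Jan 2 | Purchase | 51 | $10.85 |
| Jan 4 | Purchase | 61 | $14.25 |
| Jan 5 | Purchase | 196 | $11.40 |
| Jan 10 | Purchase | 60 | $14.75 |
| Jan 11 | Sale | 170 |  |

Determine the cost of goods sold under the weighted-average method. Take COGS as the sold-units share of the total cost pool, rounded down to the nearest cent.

COGS = $2,098.20

Jan 11, sell 170: 170/368 × $4,542.00 → $2,098.20
Ending inventory (cost pool remaining) = $2,443.80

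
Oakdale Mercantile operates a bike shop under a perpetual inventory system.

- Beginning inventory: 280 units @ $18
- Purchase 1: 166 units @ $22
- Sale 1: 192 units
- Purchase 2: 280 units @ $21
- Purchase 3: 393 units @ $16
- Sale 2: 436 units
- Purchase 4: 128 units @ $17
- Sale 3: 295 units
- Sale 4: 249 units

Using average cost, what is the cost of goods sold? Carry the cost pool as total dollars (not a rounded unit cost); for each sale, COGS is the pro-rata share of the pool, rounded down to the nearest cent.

After Beginning: 280 on hand, pool $5,040.00 (≈ $18.0000 each)
After Purchase 1: 446 on hand, pool $8,692.00 (≈ $19.4888 each)
Sale 1, sell 192: 192/446 × $8,692.00 → $3,741.84
After Purchase 2: 534 on hand, pool $10,830.16 (≈ $20.2812 each)
After Purchase 3: 927 on hand, pool $17,118.16 (≈ $18.4662 each)
Sale 2, sell 436: 436/927 × $17,118.16 → $8,051.25
After Purchase 4: 619 on hand, pool $11,242.91 (≈ $18.1630 each)
Sale 3, sell 295: 295/619 × $11,242.91 → $5,358.09
Sale 4, sell 249: 249/324 × $5,884.82 → $4,522.59
Total COGS = $3,741.84 + $8,051.25 + $5,358.09 + $4,522.59 = $21,673.77
Ending inventory (cost pool remaining) = $1,362.23

COGS = $21,673.77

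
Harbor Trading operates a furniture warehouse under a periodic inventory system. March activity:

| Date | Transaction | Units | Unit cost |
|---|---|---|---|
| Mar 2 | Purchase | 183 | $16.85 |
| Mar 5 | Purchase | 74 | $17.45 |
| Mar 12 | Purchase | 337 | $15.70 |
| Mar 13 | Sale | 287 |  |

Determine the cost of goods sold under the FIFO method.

COGS = $4,845.85

Mar 13, 287 sold [FIFO — oldest first]: 183 @ $16.85 + 74 @ $17.45 + 30 @ $15.70 = $4,845.85
Ending inventory: 307 @ $15.70 = $4,819.90
Check: goods available $9,665.75 = COGS $4,845.85 + ending $4,819.90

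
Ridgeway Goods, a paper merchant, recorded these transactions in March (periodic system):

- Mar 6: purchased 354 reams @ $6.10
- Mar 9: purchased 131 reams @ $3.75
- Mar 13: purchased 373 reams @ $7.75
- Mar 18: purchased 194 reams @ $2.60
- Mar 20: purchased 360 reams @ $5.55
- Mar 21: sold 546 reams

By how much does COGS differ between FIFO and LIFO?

$641.80

FIFO COGS: 354 @ $6.10 + 131 @ $3.75 + 61 @ $7.75 = $3,123.40
LIFO COGS: 360 @ $5.55 + 186 @ $2.60 = $2,481.60
Difference = |$3,123.40 − $2,481.60| = $641.80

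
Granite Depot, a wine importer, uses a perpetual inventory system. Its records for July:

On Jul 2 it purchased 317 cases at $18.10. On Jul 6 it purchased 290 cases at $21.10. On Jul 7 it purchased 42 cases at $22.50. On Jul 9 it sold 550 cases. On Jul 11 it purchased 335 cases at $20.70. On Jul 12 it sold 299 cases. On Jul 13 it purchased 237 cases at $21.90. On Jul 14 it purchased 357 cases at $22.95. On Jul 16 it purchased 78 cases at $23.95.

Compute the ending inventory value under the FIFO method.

Ending inventory = $18,046.05

Jul 9, 550 sold [FIFO — oldest first]: 317 @ $18.10 + 233 @ $21.10 = $10,654.00
Jul 12, 299 sold [FIFO — oldest first]: 57 @ $21.10 + 42 @ $22.50 + 200 @ $20.70 = $6,287.70
Total COGS = $10,654.00 + $6,287.70 = $16,941.70
Ending inventory: 135 @ $20.70 + 237 @ $21.90 + 357 @ $22.95 + 78 @ $23.95 = $18,046.05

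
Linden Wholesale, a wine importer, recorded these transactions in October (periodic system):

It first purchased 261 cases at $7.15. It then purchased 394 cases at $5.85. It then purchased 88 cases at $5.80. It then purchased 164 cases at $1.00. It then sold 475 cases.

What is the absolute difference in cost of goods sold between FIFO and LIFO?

$1,139.10

FIFO COGS: 261 @ $7.15 + 214 @ $5.85 = $3,118.05
LIFO COGS: 164 @ $1.00 + 88 @ $5.80 + 223 @ $5.85 = $1,978.95
Difference = |$3,118.05 − $1,978.95| = $1,139.10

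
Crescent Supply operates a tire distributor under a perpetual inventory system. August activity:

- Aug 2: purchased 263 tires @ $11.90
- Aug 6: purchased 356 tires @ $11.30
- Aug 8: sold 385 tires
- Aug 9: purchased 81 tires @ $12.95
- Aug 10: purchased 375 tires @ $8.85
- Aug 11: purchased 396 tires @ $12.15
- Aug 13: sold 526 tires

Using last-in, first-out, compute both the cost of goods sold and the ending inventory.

Aug 8, 385 sold [LIFO — newest first]: 356 @ $11.30 + 29 @ $11.90 = $4,367.90
Aug 13, 526 sold [LIFO — newest first]: 396 @ $12.15 + 130 @ $8.85 = $5,961.90
Total COGS = $4,367.90 + $5,961.90 = $10,329.80
Ending inventory: 234 @ $11.90 + 81 @ $12.95 + 245 @ $8.85 = $6,001.80

COGS = $10,329.80; ending inventory = $6,001.80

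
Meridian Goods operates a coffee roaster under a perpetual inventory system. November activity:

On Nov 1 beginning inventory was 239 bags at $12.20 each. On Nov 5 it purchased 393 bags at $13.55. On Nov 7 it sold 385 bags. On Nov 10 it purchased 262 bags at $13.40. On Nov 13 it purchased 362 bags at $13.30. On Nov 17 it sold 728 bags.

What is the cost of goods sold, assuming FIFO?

COGS = $14,664.45

Nov 7, 385 sold [FIFO — oldest first]: 239 @ $12.20 + 146 @ $13.55 = $4,894.10
Nov 17, 728 sold [FIFO — oldest first]: 247 @ $13.55 + 262 @ $13.40 + 219 @ $13.30 = $9,770.35
Total COGS = $4,894.10 + $9,770.35 = $14,664.45
Ending inventory: 143 @ $13.30 = $1,901.90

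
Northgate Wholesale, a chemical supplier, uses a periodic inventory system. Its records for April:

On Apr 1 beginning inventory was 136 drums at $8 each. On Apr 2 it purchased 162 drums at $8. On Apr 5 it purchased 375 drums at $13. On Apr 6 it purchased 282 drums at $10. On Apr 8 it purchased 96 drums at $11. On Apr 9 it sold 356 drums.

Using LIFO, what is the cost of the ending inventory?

Ending inventory = $7,479

Apr 9, 356 sold [LIFO — newest first]: 96 @ $11 + 260 @ $10 = $3,656
Ending inventory: 136 @ $8 + 162 @ $8 + 375 @ $13 + 22 @ $10 = $7,479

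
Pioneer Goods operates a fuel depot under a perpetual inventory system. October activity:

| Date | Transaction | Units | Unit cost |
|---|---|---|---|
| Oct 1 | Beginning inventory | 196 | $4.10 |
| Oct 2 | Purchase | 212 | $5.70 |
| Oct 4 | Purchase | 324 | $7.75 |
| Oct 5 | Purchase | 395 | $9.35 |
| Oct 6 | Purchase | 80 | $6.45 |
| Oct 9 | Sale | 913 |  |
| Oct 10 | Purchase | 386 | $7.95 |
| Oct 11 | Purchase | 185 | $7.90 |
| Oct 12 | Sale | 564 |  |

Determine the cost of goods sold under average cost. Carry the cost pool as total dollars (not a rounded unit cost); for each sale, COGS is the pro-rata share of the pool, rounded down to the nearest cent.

After Oct 1: 196 on hand, pool $803.60 (≈ $4.1000 each)
After Oct 2: 408 on hand, pool $2,012.00 (≈ $4.9314 each)
After Oct 4: 732 on hand, pool $4,523.00 (≈ $6.1790 each)
After Oct 5: 1127 on hand, pool $8,216.25 (≈ $7.2904 each)
After Oct 6: 1207 on hand, pool $8,732.25 (≈ $7.2347 each)
Oct 9, sell 913: 913/1207 × $8,732.25 → $6,605.25
After Oct 10: 680 on hand, pool $5,195.70 (≈ $7.6407 each)
After Oct 11: 865 on hand, pool $6,657.20 (≈ $7.6962 each)
Oct 12, sell 564: 564/865 × $6,657.20 → $4,340.64
Total COGS = $6,605.25 + $4,340.64 = $10,945.89
Ending inventory (cost pool remaining) = $2,316.56
Check: goods available $13,262.45 = COGS $10,945.89 + ending $2,316.56

COGS = $10,945.89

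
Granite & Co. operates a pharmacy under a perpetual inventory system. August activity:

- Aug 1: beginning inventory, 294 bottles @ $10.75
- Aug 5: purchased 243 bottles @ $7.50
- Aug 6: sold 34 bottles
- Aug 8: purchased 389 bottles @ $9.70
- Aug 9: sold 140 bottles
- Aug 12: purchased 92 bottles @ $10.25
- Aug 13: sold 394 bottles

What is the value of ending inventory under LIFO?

Ending inventory = $4,330.50

Aug 6, 34 sold [LIFO — newest first]: 34 @ $7.50 = $255.00
Aug 9, 140 sold [LIFO — newest first]: 140 @ $9.70 = $1,358.00
Aug 13, 394 sold [LIFO — newest first]: 92 @ $10.25 + 249 @ $9.70 + 53 @ $7.50 = $3,755.80
Total COGS = $255.00 + $1,358.00 + $3,755.80 = $5,368.80
Ending inventory: 294 @ $10.75 + 156 @ $7.50 = $4,330.50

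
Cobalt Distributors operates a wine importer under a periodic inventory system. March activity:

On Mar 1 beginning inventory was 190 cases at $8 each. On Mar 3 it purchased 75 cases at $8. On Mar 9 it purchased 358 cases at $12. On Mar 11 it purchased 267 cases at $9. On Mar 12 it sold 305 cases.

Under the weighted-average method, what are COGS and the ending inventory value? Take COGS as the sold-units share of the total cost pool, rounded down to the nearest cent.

COGS = $3,022.24; ending inventory = $5,796.76

Mar 12, sell 305: 305/890 × $8,819.00 → $3,022.24
Ending inventory (cost pool remaining) = $5,796.76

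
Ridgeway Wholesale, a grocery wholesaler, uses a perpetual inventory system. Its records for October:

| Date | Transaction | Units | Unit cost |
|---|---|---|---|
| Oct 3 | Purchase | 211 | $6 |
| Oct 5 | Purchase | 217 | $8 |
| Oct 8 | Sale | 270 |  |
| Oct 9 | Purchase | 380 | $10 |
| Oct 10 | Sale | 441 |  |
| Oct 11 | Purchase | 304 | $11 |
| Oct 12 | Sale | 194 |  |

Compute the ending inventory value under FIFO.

Ending inventory = $2,277

Oct 8, 270 sold [FIFO — oldest first]: 211 @ $6 + 59 @ $8 = $1,738
Oct 10, 441 sold [FIFO — oldest first]: 158 @ $8 + 283 @ $10 = $4,094
Oct 12, 194 sold [FIFO — oldest first]: 97 @ $10 + 97 @ $11 = $2,037
Total COGS = $1,738 + $4,094 + $2,037 = $7,869
Ending inventory: 207 @ $11 = $2,277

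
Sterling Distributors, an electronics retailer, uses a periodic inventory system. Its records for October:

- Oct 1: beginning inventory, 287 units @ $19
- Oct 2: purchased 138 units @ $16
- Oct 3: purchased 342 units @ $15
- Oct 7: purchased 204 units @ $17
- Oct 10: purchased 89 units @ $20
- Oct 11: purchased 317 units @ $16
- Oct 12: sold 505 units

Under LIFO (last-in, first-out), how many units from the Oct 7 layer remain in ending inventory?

Oct 12, 505 sold [LIFO — newest first]: 317 @ $16 + 89 @ $20 + 99 @ $17 = $8,535
Ending inventory: 287 @ $19 + 138 @ $16 + 342 @ $15 + 105 @ $17 = $14,576
Check: goods available $23,111 = COGS $8,535 + ending $14,576

105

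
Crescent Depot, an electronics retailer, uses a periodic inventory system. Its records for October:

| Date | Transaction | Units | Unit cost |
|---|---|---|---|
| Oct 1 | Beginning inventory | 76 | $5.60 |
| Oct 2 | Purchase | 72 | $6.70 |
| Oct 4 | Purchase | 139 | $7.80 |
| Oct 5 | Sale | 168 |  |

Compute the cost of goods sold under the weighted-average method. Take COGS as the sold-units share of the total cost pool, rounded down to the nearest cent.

COGS = $1,166.16

Oct 5, sell 168: 168/287 × $1,992.20 → $1,166.16
Ending inventory (cost pool remaining) = $826.04
Check: goods available $1,992.20 = COGS $1,166.16 + ending $826.04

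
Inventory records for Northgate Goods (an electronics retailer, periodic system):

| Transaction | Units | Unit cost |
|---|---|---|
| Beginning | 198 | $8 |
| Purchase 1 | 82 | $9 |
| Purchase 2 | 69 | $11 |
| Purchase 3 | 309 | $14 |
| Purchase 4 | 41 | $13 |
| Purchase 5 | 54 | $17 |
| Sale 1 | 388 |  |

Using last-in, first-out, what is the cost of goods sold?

Sale 1 (388) [LIFO — newest first]: 54 @ $17 + 41 @ $13 + 293 @ $14 = $5,553
Ending inventory: 198 @ $8 + 82 @ $9 + 69 @ $11 + 16 @ $14 = $3,305

COGS = $5,553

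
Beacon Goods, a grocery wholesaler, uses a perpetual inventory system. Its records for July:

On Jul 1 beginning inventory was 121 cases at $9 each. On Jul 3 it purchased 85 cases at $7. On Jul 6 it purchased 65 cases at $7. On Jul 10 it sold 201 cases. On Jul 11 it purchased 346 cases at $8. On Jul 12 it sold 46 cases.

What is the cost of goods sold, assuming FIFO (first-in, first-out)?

COGS = $1,971

Jul 10, 201 sold [FIFO — oldest first]: 121 @ $9 + 80 @ $7 = $1,649
Jul 12, 46 sold [FIFO — oldest first]: 5 @ $7 + 41 @ $7 = $322
Total COGS = $1,649 + $322 = $1,971
Ending inventory: 24 @ $7 + 346 @ $8 = $2,936
Check: goods available $4,907 = COGS $1,971 + ending $2,936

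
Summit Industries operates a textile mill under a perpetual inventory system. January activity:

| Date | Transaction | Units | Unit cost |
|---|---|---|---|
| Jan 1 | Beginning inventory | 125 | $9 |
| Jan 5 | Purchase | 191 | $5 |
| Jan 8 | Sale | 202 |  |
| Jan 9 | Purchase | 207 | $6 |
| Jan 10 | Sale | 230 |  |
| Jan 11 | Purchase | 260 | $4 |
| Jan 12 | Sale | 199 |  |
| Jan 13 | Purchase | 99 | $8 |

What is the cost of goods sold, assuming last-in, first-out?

Jan 8, 202 sold [LIFO — newest first]: 191 @ $5 + 11 @ $9 = $1,054
Jan 10, 230 sold [LIFO — newest first]: 207 @ $6 + 23 @ $9 = $1,449
Jan 12, 199 sold [LIFO — newest first]: 199 @ $4 = $796
Total COGS = $1,054 + $1,449 + $796 = $3,299
Ending inventory: 91 @ $9 + 61 @ $4 + 99 @ $8 = $1,855
Check: goods available $5,154 = COGS $3,299 + ending $1,855

COGS = $3,299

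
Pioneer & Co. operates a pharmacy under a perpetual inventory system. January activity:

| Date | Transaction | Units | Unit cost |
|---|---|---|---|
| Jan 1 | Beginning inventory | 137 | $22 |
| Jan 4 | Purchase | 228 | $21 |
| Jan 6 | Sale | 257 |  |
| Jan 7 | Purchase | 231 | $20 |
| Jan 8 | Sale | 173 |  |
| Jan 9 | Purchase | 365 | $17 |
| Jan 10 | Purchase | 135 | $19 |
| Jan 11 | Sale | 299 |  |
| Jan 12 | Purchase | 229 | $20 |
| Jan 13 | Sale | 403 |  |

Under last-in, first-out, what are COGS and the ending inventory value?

Jan 6, 257 sold [LIFO — newest first]: 228 @ $21 + 29 @ $22 = $5,426
Jan 8, 173 sold [LIFO — newest first]: 173 @ $20 = $3,460
Jan 11, 299 sold [LIFO — newest first]: 135 @ $19 + 164 @ $17 = $5,353
Jan 13, 403 sold [LIFO — newest first]: 229 @ $20 + 174 @ $17 = $7,538
Total COGS = $5,426 + $3,460 + $5,353 + $7,538 = $21,777
Ending inventory: 108 @ $22 + 58 @ $20 + 27 @ $17 = $3,995
Check: goods available $25,772 = COGS $21,777 + ending $3,995

COGS = $21,777; ending inventory = $3,995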